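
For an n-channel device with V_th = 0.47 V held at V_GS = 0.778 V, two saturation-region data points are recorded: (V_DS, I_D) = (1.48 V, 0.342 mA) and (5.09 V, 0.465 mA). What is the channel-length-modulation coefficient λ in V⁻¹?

λ = 0.117 V⁻¹

With V_GS fixed, I_D ∝ (1 + λ V_DS) in saturation, so I_D2/I_D1 = (1 + λ V_DS2)/(1 + λ V_DS1).
0.465/0.342 = 1.36 = (1 + 5.09 λ)/(1 + 1.48 λ).
Solving: λ (I_D1 V_DS2 − I_D2 V_DS1) = I_D2 − I_D1, so λ = (0.465 − 0.342) / (0.342 × 5.09 − 0.465 × 1.48) = 0.123 / 1.05 = 0.117 V⁻¹.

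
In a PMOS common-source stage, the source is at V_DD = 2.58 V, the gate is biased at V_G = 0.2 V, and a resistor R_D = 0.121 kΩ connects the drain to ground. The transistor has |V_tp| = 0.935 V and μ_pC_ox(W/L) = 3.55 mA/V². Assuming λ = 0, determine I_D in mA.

V_SG = V_DD − V_G = 2.58 − 0.2 = 2.38 V, so V_ov = 2.38 − 0.935 = 1.44 V.
Assume saturation: I_D = ½ k_p V_ov² = 0.5 × 3.55 × 1.44² = 3.71 mA, giving V_SD = V_DD − I_D R_D = 2.58 − 3.71 × 0.121 = 2.13 V.
V_SD = 2.13 V ≥ V_ov = 1.44 V, confirming saturation.

I_D = 3.71 mA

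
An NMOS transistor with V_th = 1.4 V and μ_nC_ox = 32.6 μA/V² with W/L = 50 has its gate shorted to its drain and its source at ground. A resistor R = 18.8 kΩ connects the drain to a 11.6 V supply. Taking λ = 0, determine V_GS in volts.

With gate tied to drain, V_GS = V_DS ≥ V_GS − V_th, so the device is in saturation.
k_n = μ_nC_ox · (W/L) = 1.63 mA/V².
KCL at the drain: ½ k_n (V_GS − V_th)² = (V_DD − V_GS)/R.
Let x = V_GS − 1.4. Then 15.3 x² + x − 10.2 = 0, giving x = 0.784 V (positive root), so V_GS = 2.18 V.
I_D = (V_DD − V_GS)/R = (11.6 − 2.18) / 18.8 = 0.501 mA.

V_GS = 2.18 V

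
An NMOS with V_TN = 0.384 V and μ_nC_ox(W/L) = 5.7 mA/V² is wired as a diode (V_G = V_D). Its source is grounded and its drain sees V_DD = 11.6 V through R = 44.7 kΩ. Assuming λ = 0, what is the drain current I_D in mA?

With gate tied to drain, V_GS = V_DS ≥ V_GS − V_TN, so the device is in saturation.
KCL at the drain: ½ k_n (V_GS − V_TN)² = (V_DD − V_GS)/R.
Let x = V_GS − 0.384. Then 127 x² + x − 11.22 = 0, giving x = 0.293 V (positive root), so V_GS = 0.677 V.
I_D = (V_DD − V_GS)/R = (11.6 − 0.677) / 44.7 = 0.244 mA.

I_D = 0.244 mA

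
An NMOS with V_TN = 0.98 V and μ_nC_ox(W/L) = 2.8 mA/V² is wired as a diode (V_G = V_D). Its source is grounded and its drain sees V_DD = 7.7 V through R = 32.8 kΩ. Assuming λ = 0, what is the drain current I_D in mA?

With gate tied to drain, V_GS = V_DS ≥ V_GS − V_TN, so the device is in saturation.
KCL at the drain: ½ k_n (V_GS − V_TN)² = (V_DD − V_GS)/R.
Let x = V_GS − 0.98. Then 45.9 x² + x − 6.72 = 0, giving x = 0.372 V (positive root), so V_GS = 1.35 V.
I_D = (V_DD − V_GS)/R = (7.7 − 1.35) / 32.8 = 0.194 mA.

I_D = 0.194 mA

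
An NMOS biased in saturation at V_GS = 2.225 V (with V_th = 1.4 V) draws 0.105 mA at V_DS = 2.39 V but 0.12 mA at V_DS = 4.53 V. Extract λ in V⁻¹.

With V_GS fixed, I_D ∝ (1 + λ V_DS) in saturation, so I_D2/I_D1 = (1 + λ V_DS2)/(1 + λ V_DS1).
0.12/0.105 = 1.143 = (1 + 4.53 λ)/(1 + 2.39 λ).
Solving: λ (I_D1 V_DS2 − I_D2 V_DS1) = I_D2 − I_D1, so λ = (0.12 − 0.105) / (0.105 × 4.53 − 0.12 × 2.39) = 0.015 / 0.189 = 0.0794 V⁻¹.

λ = 0.0794 V⁻¹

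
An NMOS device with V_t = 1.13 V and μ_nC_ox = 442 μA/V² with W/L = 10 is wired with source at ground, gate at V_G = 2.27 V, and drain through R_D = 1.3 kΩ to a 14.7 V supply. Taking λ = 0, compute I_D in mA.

V_GS = V_G = 2.27 V, so V_ov = 2.27 − 1.13 = 1.14 V.
k_n = μ_nC_ox · (W/L) = 4.42 mA/V².
Assume saturation: I_D = ½ k_n V_ov² = 0.5 × 4.42 × 1.14² = 2.87 mA, giving V_DS = V_DD − I_D R_D = 14.7 − 2.87 × 1.3 = 11 V.
V_DS = 11 V ≥ V_ov = 1.14 V, confirming saturation.

I_D = 2.87 mA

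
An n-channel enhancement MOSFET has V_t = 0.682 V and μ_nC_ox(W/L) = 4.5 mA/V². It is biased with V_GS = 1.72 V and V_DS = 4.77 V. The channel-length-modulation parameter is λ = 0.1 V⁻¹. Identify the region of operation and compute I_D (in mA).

V_ov = V_GS − V_t = 1.72 − 0.682 = 1.04 V.
Since V_DS = 4.77 V ≥ V_ov = 1.04 V, the device is in saturation.
I_D = ½ k_n V_ov² (1 + λ V_DS) = 0.5 × 4.5 × 1.04² × (1 + 0.1 × 4.77) = 3.58 mA.

Saturation; I_D = 3.58 mA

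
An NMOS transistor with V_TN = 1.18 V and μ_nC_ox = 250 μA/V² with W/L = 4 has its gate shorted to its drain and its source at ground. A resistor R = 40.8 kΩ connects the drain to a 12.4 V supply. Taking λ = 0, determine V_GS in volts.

With gate tied to drain, V_GS = V_DS ≥ V_GS − V_TN, so the device is in saturation.
k_n = μ_nC_ox · (W/L) = 1 mA/V².
KCL at the drain: ½ k_n (V_GS − V_TN)² = (V_DD − V_GS)/R.
Let x = V_GS − 1.18. Then 20.4 x² + x − 11.22 = 0, giving x = 0.718 V (positive root), so V_GS = 1.9 V.
I_D = (V_DD − V_GS)/R = (12.4 − 1.9) / 40.8 = 0.257 mA.

V_GS = 1.90 V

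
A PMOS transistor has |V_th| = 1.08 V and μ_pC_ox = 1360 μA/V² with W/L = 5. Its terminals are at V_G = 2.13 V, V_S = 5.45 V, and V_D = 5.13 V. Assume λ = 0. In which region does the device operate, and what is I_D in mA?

V_SG = V_S − V_G = 5.45 − 2.13 = 3.32 V; V_SD = V_S − V_D = 5.45 − 5.13 = 0.32 V.
k_p = μ_pC_ox · (W/L) = 6.8 mA/V².
V_ov = V_SG − |V_th| = 3.32 − 1.08 = 2.24 V.
Since V_SD = 0.32 V < V_ov = 2.24 V, the device is in the triode region.
I_D = k_p [V_ov · V_SD − ½ V_SD²] = 6.8 × [2.24 × 0.32 − 0.5 × 0.32²] = 4.53 mA.

Triode; I_D = 4.53 mA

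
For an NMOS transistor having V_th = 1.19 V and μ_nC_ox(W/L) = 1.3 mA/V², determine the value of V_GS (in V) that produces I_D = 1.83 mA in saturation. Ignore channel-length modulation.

V_GS = 2.87 V

In saturation I_D = ½ k_n (V_GS − V_th)², so V_GS − V_th = √(2 I_D / k_n) = √(2 × 1.83 / 1.3) = 1.68 V.
V_GS = 1.19 + 1.68 = 2.87 V.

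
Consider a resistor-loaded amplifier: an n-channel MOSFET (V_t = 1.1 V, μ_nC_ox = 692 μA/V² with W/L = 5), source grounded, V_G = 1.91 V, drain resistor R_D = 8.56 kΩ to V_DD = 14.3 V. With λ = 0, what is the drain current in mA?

V_GS = V_G = 1.91 V, so V_ov = 1.91 − 1.1 = 0.81 V.
k_n = μ_nC_ox · (W/L) = 3.46 mA/V².
Assume saturation: I_D = ½ k_n V_ov² = 0.5 × 3.46 × 0.81² = 1.14 mA, giving V_DS = V_DD − I_D R_D = 14.3 − 1.14 × 8.56 = 4.58 V.
V_DS = 4.58 V ≥ V_ov = 0.81 V, confirming saturation.

I_D = 1.14 mA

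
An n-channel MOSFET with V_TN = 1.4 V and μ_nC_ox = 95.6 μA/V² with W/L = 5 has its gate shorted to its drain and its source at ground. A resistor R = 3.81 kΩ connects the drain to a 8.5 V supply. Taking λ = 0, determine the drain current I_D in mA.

With gate tied to drain, V_GS = V_DS ≥ V_GS − V_TN, so the device is in saturation.
k_n = μ_nC_ox · (W/L) = 0.478 mA/V².
KCL at the drain: ½ k_n (V_GS − V_TN)² = (V_DD − V_GS)/R.
Let x = V_GS − 1.4. Then 0.911 x² + x − 7.1 = 0, giving x = 2.3 V (positive root), so V_GS = 3.7 V.
I_D = (V_DD − V_GS)/R = (8.5 − 3.7) / 3.81 = 1.26 mA.

I_D = 1.26 mA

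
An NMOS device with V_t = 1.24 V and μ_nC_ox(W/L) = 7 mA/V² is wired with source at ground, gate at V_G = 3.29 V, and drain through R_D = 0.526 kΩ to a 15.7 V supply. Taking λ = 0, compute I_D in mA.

I_D = 14.7 mA

V_GS = V_G = 3.29 V, so V_ov = 3.29 − 1.24 = 2.05 V.
Assume saturation: I_D = ½ k_n V_ov² = 0.5 × 7 × 2.05² = 14.7 mA, giving V_DS = V_DD − I_D R_D = 15.7 − 14.7 × 0.526 = 7.96 V.
V_DS = 7.96 V ≥ V_ov = 2.05 V, confirming saturation.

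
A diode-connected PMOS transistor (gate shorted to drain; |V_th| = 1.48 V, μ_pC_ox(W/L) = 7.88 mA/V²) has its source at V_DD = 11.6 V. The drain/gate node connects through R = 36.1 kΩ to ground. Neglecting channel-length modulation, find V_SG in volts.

V_SG = 1.74 V

With gate tied to drain, V_SG = V_SD ≥ V_SG − |V_th|, so the device is in saturation.
KCL at the drain: ½ k_p (V_SG − |V_th|)² = (V_DD − V_SG)/R.
Let x = V_SG − 1.48. Then 142 x² + x − 10.12 = 0, giving x = 0.263 V (positive root), so V_SG = 1.74 V.
I_D = (V_DD − V_SG)/R = (11.6 − 1.74) / 36.1 = 0.273 mA.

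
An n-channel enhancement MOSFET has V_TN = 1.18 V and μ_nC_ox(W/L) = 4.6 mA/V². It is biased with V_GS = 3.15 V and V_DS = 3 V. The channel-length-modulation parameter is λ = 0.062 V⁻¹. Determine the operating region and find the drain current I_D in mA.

V_ov = V_GS − V_TN = 3.15 − 1.18 = 1.97 V.
Since V_DS = 3 V ≥ V_ov = 1.97 V, the device is in saturation.
I_D = ½ k_n V_ov² (1 + λ V_DS) = 0.5 × 4.6 × 1.97² × (1 + 0.062 × 3) = 10.6 mA.

Saturation; I_D = 10.6 mA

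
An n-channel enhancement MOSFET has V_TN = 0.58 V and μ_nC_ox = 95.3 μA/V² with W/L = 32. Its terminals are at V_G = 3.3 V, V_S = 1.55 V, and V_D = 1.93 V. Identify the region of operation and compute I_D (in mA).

V_GS = V_G − V_S = 3.3 − 1.55 = 1.75 V; V_DS = V_D − V_S = 1.93 − 1.55 = 0.38 V.
k_n = μ_nC_ox · (W/L) = 3.05 mA/V².
V_ov = V_GS − V_TN = 1.75 − 0.58 = 1.17 V.
Since V_DS = 0.38 V < V_ov = 1.17 V, the device is in the triode region.
I_D = k_n [V_ov · V_DS − ½ V_DS²] = 3.05 × [1.17 × 0.38 − 0.5 × 0.38²] = 1.14 mA.

Triode; I_D = 1.14 mA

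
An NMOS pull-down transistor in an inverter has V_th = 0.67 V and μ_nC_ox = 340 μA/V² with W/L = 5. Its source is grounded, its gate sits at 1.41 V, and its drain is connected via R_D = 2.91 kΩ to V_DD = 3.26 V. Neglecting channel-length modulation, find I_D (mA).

V_GS = V_G = 1.41 V, so V_ov = 1.41 − 0.67 = 0.74 V.
k_n = μ_nC_ox · (W/L) = 1.7 mA/V².
Assume saturation: I_D = ½ k_n V_ov² = 0.5 × 1.7 × 0.74² = 0.465 mA, giving V_DS = V_DD − I_D R_D = 3.26 − 0.465 × 2.91 = 1.91 V.
V_DS = 1.91 V ≥ V_ov = 0.74 V, confirming saturation.

I_D = 0.465 mA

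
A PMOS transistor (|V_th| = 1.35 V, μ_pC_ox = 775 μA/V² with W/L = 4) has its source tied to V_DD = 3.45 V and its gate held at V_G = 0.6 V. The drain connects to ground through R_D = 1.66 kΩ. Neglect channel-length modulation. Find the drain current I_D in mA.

V_SG = V_DD − V_G = 3.45 − 0.6 = 2.85 V, so V_ov = 2.85 − 1.35 = 1.5 V.
k_p = μ_pC_ox · (W/L) = 3.1 mA/V².
Assume saturation: I_D = ½ k_p V_ov² = 0.5 × 3.1 × 1.5² = 3.49 mA, giving V_SD = V_DD − I_D R_D = 3.45 − 3.49 × 1.66 = -2.34 V.
But -2.34 V < V_ov = 1.5 V, so the device is actually in triode.
In triode I_D = k_p[V_ov V_SD − ½ V_SD²] and I_D = (V_DD − V_SD)/R_D. Equating: 2.57 V_SD² − 8.719 V_SD + 3.45 = 0, giving V_SD = 0.457 V (the root below V_ov).
I_D = (3.45 − 0.457) / 1.66 = 1.8 mA.

I_D = 1.80 mA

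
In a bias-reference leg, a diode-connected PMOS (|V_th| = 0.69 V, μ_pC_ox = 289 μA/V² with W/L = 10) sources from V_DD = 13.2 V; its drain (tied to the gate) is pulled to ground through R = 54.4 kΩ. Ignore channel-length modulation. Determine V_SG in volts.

V_SG = 1.08 V

With gate tied to drain, V_SG = V_SD ≥ V_SG − |V_th|, so the device is in saturation.
k_p = μ_pC_ox · (W/L) = 2.89 mA/V².
KCL at the drain: ½ k_p (V_SG − |V_th|)² = (V_DD − V_SG)/R.
Let x = V_SG − 0.69. Then 78.6 x² + x − 12.51 = 0, giving x = 0.393 V (positive root), so V_SG = 1.08 V.
I_D = (V_DD − V_SG)/R = (13.2 − 1.08) / 54.4 = 0.223 mA.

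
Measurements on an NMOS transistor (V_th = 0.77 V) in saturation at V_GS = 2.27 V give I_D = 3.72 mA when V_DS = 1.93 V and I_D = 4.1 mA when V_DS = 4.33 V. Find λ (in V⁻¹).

With V_GS fixed, I_D ∝ (1 + λ V_DS) in saturation, so I_D2/I_D1 = (1 + λ V_DS2)/(1 + λ V_DS1).
4.1/3.72 = 1.102 = (1 + 4.33 λ)/(1 + 1.93 λ).
Solving: λ (I_D1 V_DS2 − I_D2 V_DS1) = I_D2 − I_D1, so λ = (4.1 − 3.72) / (3.72 × 4.33 − 4.1 × 1.93) = 0.38 / 8.19 = 0.0464 V⁻¹.

λ = 0.0464 V⁻¹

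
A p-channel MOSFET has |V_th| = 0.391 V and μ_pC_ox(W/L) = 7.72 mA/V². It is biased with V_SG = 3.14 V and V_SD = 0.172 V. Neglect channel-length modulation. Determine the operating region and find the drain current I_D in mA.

Triode; I_D = 3.54 mA

V_ov = V_SG − |V_th| = 3.14 − 0.391 = 2.75 V.
Since V_SD = 0.172 V < V_ov = 2.75 V, the device is in the triode region.
I_D = k_p [V_ov · V_SD − ½ V_SD²] = 7.72 × [2.75 × 0.172 − 0.5 × 0.172²] = 3.54 mA.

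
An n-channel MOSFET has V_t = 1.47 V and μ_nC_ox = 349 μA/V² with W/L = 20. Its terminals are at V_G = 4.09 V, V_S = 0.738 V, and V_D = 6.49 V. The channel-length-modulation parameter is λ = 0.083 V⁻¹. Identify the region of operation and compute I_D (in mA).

V_GS = V_G − V_S = 4.09 − 0.738 = 3.35 V; V_DS = V_D − V_S = 6.49 − 0.738 = 5.75 V.
k_n = μ_nC_ox · (W/L) = 6.98 mA/V².
V_ov = V_GS − V_t = 3.35 − 1.47 = 1.88 V.
Since V_DS = 5.75 V ≥ V_ov = 1.88 V, the device is in saturation.
I_D = ½ k_n V_ov² (1 + λ V_DS) = 0.5 × 6.98 × 1.88² × (1 + 0.083 × 5.75) = 18.3 mA.

Saturation; I_D = 18.3 mA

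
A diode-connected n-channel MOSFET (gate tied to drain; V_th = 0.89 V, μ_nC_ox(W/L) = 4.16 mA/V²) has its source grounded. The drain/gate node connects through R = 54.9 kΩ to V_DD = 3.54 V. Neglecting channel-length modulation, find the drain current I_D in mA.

I_D = 0.0456 mA

With gate tied to drain, V_GS = V_DS ≥ V_GS − V_th, so the device is in saturation.
KCL at the drain: ½ k_n (V_GS − V_th)² = (V_DD − V_GS)/R.
Let x = V_GS − 0.89. Then 114 x² + x − 2.65 = 0, giving x = 0.148 V (positive root), so V_GS = 1.04 V.
I_D = (V_DD − V_GS)/R = (3.54 − 1.04) / 54.9 = 0.0456 mA.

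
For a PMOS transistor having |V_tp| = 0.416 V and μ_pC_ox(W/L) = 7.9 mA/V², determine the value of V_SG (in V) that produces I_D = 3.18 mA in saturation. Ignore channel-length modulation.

V_SG = 1.31 V

In saturation I_D = ½ k_p (V_SG − |V_tp|)², so V_SG − |V_tp| = √(2 I_D / k_p) = √(2 × 3.18 / 7.9) = 0.897 V.
V_SG = 0.416 + 0.897 = 1.31 V.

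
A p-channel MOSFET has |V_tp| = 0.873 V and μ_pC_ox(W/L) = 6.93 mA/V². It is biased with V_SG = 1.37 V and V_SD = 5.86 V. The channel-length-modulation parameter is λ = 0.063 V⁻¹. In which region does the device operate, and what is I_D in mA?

Saturation; I_D = 1.17 mA

V_ov = V_SG − |V_tp| = 1.37 − 0.873 = 0.497 V.
Since V_SD = 5.86 V ≥ V_ov = 0.497 V, the device is in saturation.
I_D = ½ k_p V_ov² (1 + λ V_SD) = 0.5 × 6.93 × 0.497² × (1 + 0.063 × 5.86) = 1.17 mA.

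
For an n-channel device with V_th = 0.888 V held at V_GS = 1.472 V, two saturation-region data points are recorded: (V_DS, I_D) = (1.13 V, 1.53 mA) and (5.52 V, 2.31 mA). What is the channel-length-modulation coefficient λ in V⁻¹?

With V_GS fixed, I_D ∝ (1 + λ V_DS) in saturation, so I_D2/I_D1 = (1 + λ V_DS2)/(1 + λ V_DS1).
2.31/1.53 = 1.51 = (1 + 5.52 λ)/(1 + 1.13 λ).
Solving: λ (I_D1 V_DS2 − I_D2 V_DS1) = I_D2 − I_D1, so λ = (2.31 − 1.53) / (1.53 × 5.52 − 2.31 × 1.13) = 0.78 / 5.84 = 0.134 V⁻¹.

λ = 0.134 V⁻¹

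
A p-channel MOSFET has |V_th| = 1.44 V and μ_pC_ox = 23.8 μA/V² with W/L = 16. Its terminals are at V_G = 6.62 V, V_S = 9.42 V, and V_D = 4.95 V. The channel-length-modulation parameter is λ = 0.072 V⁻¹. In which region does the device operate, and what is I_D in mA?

Saturation; I_D = 0.466 mA

V_SG = V_S − V_G = 9.42 − 6.62 = 2.8 V; V_SD = V_S − V_D = 9.42 − 4.95 = 4.47 V.
k_p = μ_pC_ox · (W/L) = 0.3808 mA/V².
V_ov = V_SG − |V_th| = 2.8 − 1.44 = 1.36 V.
Since V_SD = 4.47 V ≥ V_ov = 1.36 V, the device is in saturation.
I_D = ½ k_p V_ov² (1 + λ V_SD) = 0.5 × 0.3808 × 1.36² × (1 + 0.072 × 4.47) = 0.466 mA.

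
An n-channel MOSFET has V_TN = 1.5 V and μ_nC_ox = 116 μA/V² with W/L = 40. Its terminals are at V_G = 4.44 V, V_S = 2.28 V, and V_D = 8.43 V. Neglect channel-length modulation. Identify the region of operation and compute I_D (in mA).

V_GS = V_G − V_S = 4.44 − 2.28 = 2.16 V; V_DS = V_D − V_S = 8.43 − 2.28 = 6.15 V.
k_n = μ_nC_ox · (W/L) = 4.64 mA/V².
V_ov = V_GS − V_TN = 2.16 − 1.5 = 0.66 V.
Since V_DS = 6.15 V ≥ V_ov = 0.66 V, the device is in saturation.
I_D = ½ k_n V_ov² = 0.5 × 4.64 × 0.66² = 1.01 mA.

Saturation; I_D = 1.01 mA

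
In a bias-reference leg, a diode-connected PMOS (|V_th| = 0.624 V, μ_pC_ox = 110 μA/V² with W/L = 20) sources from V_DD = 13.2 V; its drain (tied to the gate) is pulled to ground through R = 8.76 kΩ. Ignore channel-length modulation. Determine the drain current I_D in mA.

With gate tied to drain, V_SG = V_SD ≥ V_SG − |V_th|, so the device is in saturation.
k_p = μ_pC_ox · (W/L) = 2.2 mA/V².
KCL at the drain: ½ k_p (V_SG − |V_th|)² = (V_DD − V_SG)/R.
Let x = V_SG − 0.624. Then 9.64 x² + x − 12.58 = 0, giving x = 1.09 V (positive root), so V_SG = 1.72 V.
I_D = (V_DD − V_SG)/R = (13.2 − 1.72) / 8.76 = 1.31 mA.

I_D = 1.31 mA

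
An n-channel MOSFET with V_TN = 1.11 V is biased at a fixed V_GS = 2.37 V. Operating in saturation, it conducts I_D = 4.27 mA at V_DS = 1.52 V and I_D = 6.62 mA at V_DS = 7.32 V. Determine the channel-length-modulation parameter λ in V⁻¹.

With V_GS fixed, I_D ∝ (1 + λ V_DS) in saturation, so I_D2/I_D1 = (1 + λ V_DS2)/(1 + λ V_DS1).
6.62/4.27 = 1.55 = (1 + 7.32 λ)/(1 + 1.52 λ).
Solving: λ (I_D1 V_DS2 − I_D2 V_DS1) = I_D2 − I_D1, so λ = (6.62 − 4.27) / (4.27 × 7.32 − 6.62 × 1.52) = 2.35 / 21.2 = 0.111 V⁻¹.

λ = 0.111 V⁻¹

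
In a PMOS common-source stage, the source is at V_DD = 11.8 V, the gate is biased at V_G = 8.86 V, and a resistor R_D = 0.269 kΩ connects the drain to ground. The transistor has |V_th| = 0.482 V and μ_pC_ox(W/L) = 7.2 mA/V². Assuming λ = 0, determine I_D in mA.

V_SG = V_DD − V_G = 11.8 − 8.86 = 2.94 V, so V_ov = 2.94 − 0.482 = 2.46 V.
Assume saturation: I_D = ½ k_p V_ov² = 0.5 × 7.2 × 2.46² = 21.8 mA, giving V_SD = V_DD − I_D R_D = 11.8 − 21.8 × 0.269 = 5.95 V.
V_SD = 5.95 V ≥ V_ov = 2.46 V, confirming saturation.

I_D = 21.8 mA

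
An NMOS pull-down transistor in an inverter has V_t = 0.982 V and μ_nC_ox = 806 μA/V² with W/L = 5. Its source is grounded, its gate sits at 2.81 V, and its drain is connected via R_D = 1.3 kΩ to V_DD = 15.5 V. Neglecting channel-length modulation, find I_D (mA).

V_GS = V_G = 2.81 V, so V_ov = 2.81 − 0.982 = 1.83 V.
k_n = μ_nC_ox · (W/L) = 4.03 mA/V².
Assume saturation: I_D = ½ k_n V_ov² = 0.5 × 4.03 × 1.83² = 6.73 mA, giving V_DS = V_DD − I_D R_D = 15.5 − 6.73 × 1.3 = 6.75 V.
V_DS = 6.75 V ≥ V_ov = 1.83 V, confirming saturation.

I_D = 6.73 mA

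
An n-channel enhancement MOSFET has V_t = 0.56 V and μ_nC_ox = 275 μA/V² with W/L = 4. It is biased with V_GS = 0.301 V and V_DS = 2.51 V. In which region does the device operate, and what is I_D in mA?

Cutoff; I_D = 0 mA

V_GS = 0.301 V < V_t = 0.56 V, so the transistor is in cutoff.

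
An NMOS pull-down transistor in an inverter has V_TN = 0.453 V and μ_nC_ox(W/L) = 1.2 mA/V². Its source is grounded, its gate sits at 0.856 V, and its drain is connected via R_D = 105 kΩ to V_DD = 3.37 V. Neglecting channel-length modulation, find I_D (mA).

I_D = 0.0314 mA

V_GS = V_G = 0.856 V, so V_ov = 0.856 − 0.453 = 0.403 V.
Assume saturation: I_D = ½ k_n V_ov² = 0.5 × 1.2 × 0.403² = 0.0974 mA, giving V_DS = V_DD − I_D R_D = 3.37 − 0.0974 × 105 = -6.86 V.
But -6.86 V < V_ov = 0.403 V, so the device is actually in triode.
In triode I_D = k_n[V_ov V_DS − ½ V_DS²] and I_D = (V_DD − V_DS)/R_D. Equating: 63 V_DS² − 51.78 V_DS + 3.37 = 0, giving V_DS = 0.0713 V (the root below V_ov).
I_D = (3.37 − 0.0713) / 105 = 0.0314 mA.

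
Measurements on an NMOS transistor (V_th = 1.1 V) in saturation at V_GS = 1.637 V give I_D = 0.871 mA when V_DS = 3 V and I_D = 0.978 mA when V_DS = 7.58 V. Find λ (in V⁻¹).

With V_GS fixed, I_D ∝ (1 + λ V_DS) in saturation, so I_D2/I_D1 = (1 + λ V_DS2)/(1 + λ V_DS1).
0.978/0.871 = 1.123 = (1 + 7.58 λ)/(1 + 3 λ).
Solving: λ (I_D1 V_DS2 − I_D2 V_DS1) = I_D2 − I_D1, so λ = (0.978 − 0.871) / (0.871 × 7.58 − 0.978 × 3) = 0.107 / 3.67 = 0.0292 V⁻¹.

λ = 0.0292 V⁻¹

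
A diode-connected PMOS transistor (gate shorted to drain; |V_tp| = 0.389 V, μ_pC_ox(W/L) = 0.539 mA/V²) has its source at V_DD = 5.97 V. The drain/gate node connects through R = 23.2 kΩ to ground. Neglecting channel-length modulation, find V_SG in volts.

V_SG = 1.26 V

With gate tied to drain, V_SG = V_SD ≥ V_SG − |V_tp|, so the device is in saturation.
KCL at the drain: ½ k_p (V_SG − |V_tp|)² = (V_DD − V_SG)/R.
Let x = V_SG − 0.389. Then 6.25 x² + x − 5.581 = 0, giving x = 0.868 V (positive root), so V_SG = 1.26 V.
I_D = (V_DD − V_SG)/R = (5.97 − 1.26) / 23.2 = 0.203 mA.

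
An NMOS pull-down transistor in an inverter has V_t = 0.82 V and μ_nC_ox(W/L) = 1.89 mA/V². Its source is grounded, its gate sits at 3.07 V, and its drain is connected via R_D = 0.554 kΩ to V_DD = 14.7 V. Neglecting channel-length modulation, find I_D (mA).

I_D = 4.78 mA

V_GS = V_G = 3.07 V, so V_ov = 3.07 − 0.82 = 2.25 V.
Assume saturation: I_D = ½ k_n V_ov² = 0.5 × 1.89 × 2.25² = 4.78 mA, giving V_DS = V_DD − I_D R_D = 14.7 − 4.78 × 0.554 = 12 V.
V_DS = 12 V ≥ V_ov = 2.25 V, confirming saturation.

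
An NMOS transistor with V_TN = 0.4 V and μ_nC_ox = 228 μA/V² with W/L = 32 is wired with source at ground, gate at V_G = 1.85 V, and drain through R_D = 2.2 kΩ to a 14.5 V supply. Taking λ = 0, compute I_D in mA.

V_GS = V_G = 1.85 V, so V_ov = 1.85 − 0.4 = 1.45 V.
k_n = μ_nC_ox · (W/L) = 7.296 mA/V².
Assume saturation: I_D = ½ k_n V_ov² = 0.5 × 7.296 × 1.45² = 7.67 mA, giving V_DS = V_DD − I_D R_D = 14.5 − 7.67 × 2.2 = -2.37 V.
But -2.37 V < V_ov = 1.45 V, so the device is actually in triode.
In triode I_D = k_n[V_ov V_DS − ½ V_DS²] and I_D = (V_DD − V_DS)/R_D. Equating: 8.03 V_DS² − 24.27 V_DS + 14.5 = 0, giving V_DS = 0.819 V (the root below V_ov).
I_D = (14.5 − 0.819) / 2.2 = 6.22 mA.

I_D = 6.22 mA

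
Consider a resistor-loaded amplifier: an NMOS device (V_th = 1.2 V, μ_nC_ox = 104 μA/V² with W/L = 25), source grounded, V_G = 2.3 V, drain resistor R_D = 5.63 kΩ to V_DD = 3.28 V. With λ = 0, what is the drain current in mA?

V_GS = V_G = 2.3 V, so V_ov = 2.3 − 1.2 = 1.1 V.
k_n = μ_nC_ox · (W/L) = 2.6 mA/V².
Assume saturation: I_D = ½ k_n V_ov² = 0.5 × 2.6 × 1.1² = 1.57 mA, giving V_DS = V_DD − I_D R_D = 3.28 − 1.57 × 5.63 = -5.58 V.
But -5.58 V < V_ov = 1.1 V, so the device is actually in triode.
In triode I_D = k_n[V_ov V_DS − ½ V_DS²] and I_D = (V_DD − V_DS)/R_D. Equating: 7.32 V_DS² − 17.1 V_DS + 3.28 = 0, giving V_DS = 0.211 V (the root below V_ov).
I_D = (3.28 − 0.211) / 5.63 = 0.545 mA.

I_D = 0.545 mA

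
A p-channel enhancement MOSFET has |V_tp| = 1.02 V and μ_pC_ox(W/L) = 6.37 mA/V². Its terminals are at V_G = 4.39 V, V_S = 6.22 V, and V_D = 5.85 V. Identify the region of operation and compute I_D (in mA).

Triode; I_D = 1.47 mA

V_SG = V_S − V_G = 6.22 − 4.39 = 1.83 V; V_SD = V_S − V_D = 6.22 − 5.85 = 0.37 V.
V_ov = V_SG − |V_tp| = 1.83 − 1.02 = 0.81 V.
Since V_SD = 0.37 V < V_ov = 0.81 V, the device is in the triode region.
I_D = k_p [V_ov · V_SD − ½ V_SD²] = 6.37 × [0.81 × 0.37 − 0.5 × 0.37²] = 1.47 mA.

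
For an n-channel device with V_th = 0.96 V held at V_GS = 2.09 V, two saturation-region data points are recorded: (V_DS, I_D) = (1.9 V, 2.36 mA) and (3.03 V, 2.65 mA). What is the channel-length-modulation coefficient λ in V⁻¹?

λ = 0.137 V⁻¹

With V_GS fixed, I_D ∝ (1 + λ V_DS) in saturation, so I_D2/I_D1 = (1 + λ V_DS2)/(1 + λ V_DS1).
2.65/2.36 = 1.123 = (1 + 3.03 λ)/(1 + 1.9 λ).
Solving: λ (I_D1 V_DS2 − I_D2 V_DS1) = I_D2 − I_D1, so λ = (2.65 − 2.36) / (2.36 × 3.03 − 2.65 × 1.9) = 0.29 / 2.12 = 0.137 V⁻¹.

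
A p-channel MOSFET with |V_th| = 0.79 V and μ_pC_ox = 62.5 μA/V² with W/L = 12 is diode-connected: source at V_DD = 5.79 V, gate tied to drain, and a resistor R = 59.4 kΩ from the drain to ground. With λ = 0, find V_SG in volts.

V_SG = 1.24 V

With gate tied to drain, V_SG = V_SD ≥ V_SG − |V_th|, so the device is in saturation.
k_p = μ_pC_ox · (W/L) = 0.75 mA/V².
KCL at the drain: ½ k_p (V_SG − |V_th|)² = (V_DD − V_SG)/R.
Let x = V_SG − 0.79. Then 22.3 x² + x − 5 = 0, giving x = 0.452 V (positive root), so V_SG = 1.24 V.
I_D = (V_DD − V_SG)/R = (5.79 − 1.24) / 59.4 = 0.0766 mA.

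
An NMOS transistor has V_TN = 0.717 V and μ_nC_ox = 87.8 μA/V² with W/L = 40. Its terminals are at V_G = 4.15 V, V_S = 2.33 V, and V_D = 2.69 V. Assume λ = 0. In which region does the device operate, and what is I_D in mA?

V_GS = V_G − V_S = 4.15 − 2.33 = 1.82 V; V_DS = V_D − V_S = 2.69 − 2.33 = 0.36 V.
k_n = μ_nC_ox · (W/L) = 3.512 mA/V².
V_ov = V_GS − V_TN = 1.82 − 0.717 = 1.1 V.
Since V_DS = 0.36 V < V_ov = 1.1 V, the device is in the triode region.
I_D = k_n [V_ov · V_DS − ½ V_DS²] = 3.512 × [1.1 × 0.36 − 0.5 × 0.36²] = 1.17 mA.

Triode; I_D = 1.17 mA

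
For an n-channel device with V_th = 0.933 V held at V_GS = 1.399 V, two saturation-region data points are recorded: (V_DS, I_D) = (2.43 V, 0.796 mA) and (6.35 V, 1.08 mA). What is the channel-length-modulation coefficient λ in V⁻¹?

With V_GS fixed, I_D ∝ (1 + λ V_DS) in saturation, so I_D2/I_D1 = (1 + λ V_DS2)/(1 + λ V_DS1).
1.08/0.796 = 1.357 = (1 + 6.35 λ)/(1 + 2.43 λ).
Solving: λ (I_D1 V_DS2 − I_D2 V_DS1) = I_D2 − I_D1, so λ = (1.08 − 0.796) / (0.796 × 6.35 − 1.08 × 2.43) = 0.284 / 2.43 = 0.117 V⁻¹.

λ = 0.117 V⁻¹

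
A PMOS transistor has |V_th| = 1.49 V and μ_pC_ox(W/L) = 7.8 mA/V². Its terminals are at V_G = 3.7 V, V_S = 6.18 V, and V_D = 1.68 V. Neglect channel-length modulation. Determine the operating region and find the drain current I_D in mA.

V_SG = V_S − V_G = 6.18 − 3.7 = 2.48 V; V_SD = V_S − V_D = 6.18 − 1.68 = 4.5 V.
V_ov = V_SG − |V_th| = 2.48 − 1.49 = 0.99 V.
Since V_SD = 4.5 V ≥ V_ov = 0.99 V, the device is in saturation.
I_D = ½ k_p V_ov² = 0.5 × 7.8 × 0.99² = 3.82 mA.

Saturation; I_D = 3.82 mA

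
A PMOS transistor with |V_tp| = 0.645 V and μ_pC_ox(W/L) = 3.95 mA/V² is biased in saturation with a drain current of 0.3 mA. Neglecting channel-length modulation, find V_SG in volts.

V_SG = 1.03 V

In saturation I_D = ½ k_p (V_SG − |V_tp|)², so V_SG − |V_tp| = √(2 I_D / k_p) = √(2 × 0.3 / 3.95) = 0.39 V.
V_SG = 0.645 + 0.39 = 1.03 V.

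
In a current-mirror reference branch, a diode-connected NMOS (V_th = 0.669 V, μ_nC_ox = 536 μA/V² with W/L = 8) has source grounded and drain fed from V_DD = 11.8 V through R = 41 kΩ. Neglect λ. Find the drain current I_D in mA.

I_D = 0.263 mA

With gate tied to drain, V_GS = V_DS ≥ V_GS − V_th, so the device is in saturation.
k_n = μ_nC_ox · (W/L) = 4.288 mA/V².
KCL at the drain: ½ k_n (V_GS − V_th)² = (V_DD − V_GS)/R.
Let x = V_GS − 0.669. Then 87.9 x² + x − 11.13 = 0, giving x = 0.35 V (positive root), so V_GS = 1.02 V.
I_D = (V_DD − V_GS)/R = (11.8 − 1.02) / 41 = 0.263 mA.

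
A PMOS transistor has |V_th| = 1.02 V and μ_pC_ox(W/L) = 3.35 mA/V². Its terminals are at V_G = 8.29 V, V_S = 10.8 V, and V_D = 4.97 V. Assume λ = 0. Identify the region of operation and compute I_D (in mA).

V_SG = V_S − V_G = 10.8 − 8.29 = 2.51 V; V_SD = V_S − V_D = 10.8 − 4.97 = 5.83 V.
V_ov = V_SG − |V_th| = 2.51 − 1.02 = 1.49 V.
Since V_SD = 5.83 V ≥ V_ov = 1.49 V, the device is in saturation.
I_D = ½ k_p V_ov² = 0.5 × 3.35 × 1.49² = 3.72 mA.

Saturation; I_D = 3.72 mA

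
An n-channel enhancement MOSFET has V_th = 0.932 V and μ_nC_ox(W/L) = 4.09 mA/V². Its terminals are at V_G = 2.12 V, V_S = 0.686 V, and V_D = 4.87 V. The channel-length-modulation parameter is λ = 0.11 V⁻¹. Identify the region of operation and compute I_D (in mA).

Saturation; I_D = 0.753 mA

V_GS = V_G − V_S = 2.12 − 0.686 = 1.43 V; V_DS = V_D − V_S = 4.87 − 0.686 = 4.18 V.
V_ov = V_GS − V_th = 1.43 − 0.932 = 0.502 V.
Since V_DS = 4.18 V ≥ V_ov = 0.502 V, the device is in saturation.
I_D = ½ k_n V_ov² (1 + λ V_DS) = 0.5 × 4.09 × 0.502² × (1 + 0.11 × 4.18) = 0.753 mA.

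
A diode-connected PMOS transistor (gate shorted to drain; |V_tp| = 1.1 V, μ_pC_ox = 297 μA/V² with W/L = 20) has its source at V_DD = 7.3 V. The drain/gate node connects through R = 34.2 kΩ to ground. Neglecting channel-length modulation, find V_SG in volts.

V_SG = 1.34 V

With gate tied to drain, V_SG = V_SD ≥ V_SG − |V_tp|, so the device is in saturation.
k_p = μ_pC_ox · (W/L) = 5.94 mA/V².
KCL at the drain: ½ k_p (V_SG − |V_tp|)² = (V_DD − V_SG)/R.
Let x = V_SG − 1.1. Then 102 x² + x − 6.2 = 0, giving x = 0.242 V (positive root), so V_SG = 1.34 V.
I_D = (V_DD − V_SG)/R = (7.3 − 1.34) / 34.2 = 0.174 mA.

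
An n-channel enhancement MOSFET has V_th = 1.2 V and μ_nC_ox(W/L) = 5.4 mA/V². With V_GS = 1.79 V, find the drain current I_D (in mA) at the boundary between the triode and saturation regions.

At the boundary V_DS = V_ov = V_GS − V_th = 1.79 − 1.2 = 0.59 V.
I_D = ½ k_n V_ov² = 0.5 × 5.4 × 0.59² = 0.94 mA.

I_D = 0.940 mA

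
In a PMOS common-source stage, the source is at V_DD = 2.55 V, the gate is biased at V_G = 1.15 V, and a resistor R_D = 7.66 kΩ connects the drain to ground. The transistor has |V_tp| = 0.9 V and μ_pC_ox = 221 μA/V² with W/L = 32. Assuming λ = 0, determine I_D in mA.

I_D = 0.320 mA

V_SG = V_DD − V_G = 2.55 − 1.15 = 1.4 V, so V_ov = 1.4 − 0.9 = 0.5 V.
k_p = μ_pC_ox · (W/L) = 7.072 mA/V².
Assume saturation: I_D = ½ k_p V_ov² = 0.5 × 7.072 × 0.5² = 0.884 mA, giving V_SD = V_DD − I_D R_D = 2.55 − 0.884 × 7.66 = -4.22 V.
But -4.22 V < V_ov = 0.5 V, so the device is actually in triode.
In triode I_D = k_p[V_ov V_SD − ½ V_SD²] and I_D = (V_DD − V_SD)/R_D. Equating: 27.1 V_SD² − 28.09 V_SD + 2.55 = 0, giving V_SD = 0.101 V (the root below V_ov).
I_D = (2.55 − 0.101) / 7.66 = 0.32 mA.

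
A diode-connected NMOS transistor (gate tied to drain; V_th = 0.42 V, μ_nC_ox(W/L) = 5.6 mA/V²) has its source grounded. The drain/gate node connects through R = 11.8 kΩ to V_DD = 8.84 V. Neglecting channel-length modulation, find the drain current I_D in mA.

With gate tied to drain, V_GS = V_DS ≥ V_GS − V_th, so the device is in saturation.
KCL at the drain: ½ k_n (V_GS − V_th)² = (V_DD − V_GS)/R.
Let x = V_GS − 0.42. Then 33 x² + x − 8.42 = 0, giving x = 0.49 V (positive root), so V_GS = 0.91 V.
I_D = (V_DD − V_GS)/R = (8.84 − 0.91) / 11.8 = 0.672 mA.

I_D = 0.672 mA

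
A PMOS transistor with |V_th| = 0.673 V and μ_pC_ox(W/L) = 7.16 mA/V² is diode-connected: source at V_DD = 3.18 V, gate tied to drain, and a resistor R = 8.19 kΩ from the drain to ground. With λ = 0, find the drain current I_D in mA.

With gate tied to drain, V_SG = V_SD ≥ V_SG − |V_th|, so the device is in saturation.
KCL at the drain: ½ k_p (V_SG − |V_th|)² = (V_DD − V_SG)/R.
Let x = V_SG − 0.673. Then 29.3 x² + x − 2.507 = 0, giving x = 0.276 V (positive root), so V_SG = 0.949 V.
I_D = (V_DD − V_SG)/R = (3.18 − 0.949) / 8.19 = 0.272 mA.

I_D = 0.272 mA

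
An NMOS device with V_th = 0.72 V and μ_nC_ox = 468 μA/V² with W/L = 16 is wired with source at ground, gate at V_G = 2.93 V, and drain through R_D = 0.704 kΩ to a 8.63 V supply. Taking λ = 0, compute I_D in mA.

I_D = 11.1 mA

V_GS = V_G = 2.93 V, so V_ov = 2.93 − 0.72 = 2.21 V.
k_n = μ_nC_ox · (W/L) = 7.488 mA/V².
Assume saturation: I_D = ½ k_n V_ov² = 0.5 × 7.488 × 2.21² = 18.3 mA, giving V_DS = V_DD − I_D R_D = 8.63 − 18.3 × 0.704 = -4.24 V.
But -4.24 V < V_ov = 2.21 V, so the device is actually in triode.
In triode I_D = k_n[V_ov V_DS − ½ V_DS²] and I_D = (V_DD − V_DS)/R_D. Equating: 2.64 V_DS² − 12.65 V_DS + 8.63 = 0, giving V_DS = 0.824 V (the root below V_ov).
I_D = (8.63 − 0.824) / 0.704 = 11.1 mA.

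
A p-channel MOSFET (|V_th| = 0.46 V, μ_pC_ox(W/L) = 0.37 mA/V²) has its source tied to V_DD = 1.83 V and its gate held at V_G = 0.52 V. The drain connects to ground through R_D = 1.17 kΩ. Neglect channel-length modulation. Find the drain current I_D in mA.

I_D = 0.134 mA

V_SG = V_DD − V_G = 1.83 − 0.52 = 1.31 V, so V_ov = 1.31 − 0.46 = 0.85 V.
Assume saturation: I_D = ½ k_p V_ov² = 0.5 × 0.37 × 0.85² = 0.134 mA, giving V_SD = V_DD − I_D R_D = 1.83 − 0.134 × 1.17 = 1.67 V.
V_SD = 1.67 V ≥ V_ov = 0.85 V, confirming saturation.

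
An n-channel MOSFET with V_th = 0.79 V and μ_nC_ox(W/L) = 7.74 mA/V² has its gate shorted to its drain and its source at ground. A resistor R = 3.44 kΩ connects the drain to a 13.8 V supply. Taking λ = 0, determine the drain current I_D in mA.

I_D = 3.51 mA

With gate tied to drain, V_GS = V_DS ≥ V_GS − V_th, so the device is in saturation.
KCL at the drain: ½ k_n (V_GS − V_th)² = (V_DD − V_GS)/R.
Let x = V_GS − 0.79. Then 13.3 x² + x − 13.01 = 0, giving x = 0.952 V (positive root), so V_GS = 1.74 V.
I_D = (V_DD − V_GS)/R = (13.8 − 1.74) / 3.44 = 3.51 mA.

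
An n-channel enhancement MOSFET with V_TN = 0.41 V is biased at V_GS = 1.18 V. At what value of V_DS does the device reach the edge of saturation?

V_DS,sat = 0.770 V

The boundary between triode and saturation is V_DS = V_GS − V_TN = V_ov.
V_ov = 1.18 − 0.41 = 0.77 V.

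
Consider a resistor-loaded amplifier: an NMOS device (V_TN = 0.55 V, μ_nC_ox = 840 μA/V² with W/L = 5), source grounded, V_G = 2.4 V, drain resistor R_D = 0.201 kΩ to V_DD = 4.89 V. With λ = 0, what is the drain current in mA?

I_D = 7.19 mA

V_GS = V_G = 2.4 V, so V_ov = 2.4 − 0.55 = 1.85 V.
k_n = μ_nC_ox · (W/L) = 4.2 mA/V².
Assume saturation: I_D = ½ k_n V_ov² = 0.5 × 4.2 × 1.85² = 7.19 mA, giving V_DS = V_DD − I_D R_D = 4.89 − 7.19 × 0.201 = 3.45 V.
V_DS = 3.45 V ≥ V_ov = 1.85 V, confirming saturation.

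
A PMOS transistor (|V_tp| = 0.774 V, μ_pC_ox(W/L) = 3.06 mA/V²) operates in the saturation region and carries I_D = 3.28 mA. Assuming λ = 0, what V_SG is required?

In saturation I_D = ½ k_p (V_SG − |V_tp|)², so V_SG − |V_tp| = √(2 I_D / k_p) = √(2 × 3.28 / 3.06) = 1.46 V.
V_SG = 0.774 + 1.46 = 2.24 V.

V_SG = 2.24 V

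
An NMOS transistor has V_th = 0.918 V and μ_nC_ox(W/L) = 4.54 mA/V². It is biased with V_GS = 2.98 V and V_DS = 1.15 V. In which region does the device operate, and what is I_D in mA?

V_ov = V_GS − V_th = 2.98 − 0.918 = 2.06 V.
Since V_DS = 1.15 V < V_ov = 2.06 V, the device is in the triode region.
I_D = k_n [V_ov · V_DS − ½ V_DS²] = 4.54 × [2.06 × 1.15 − 0.5 × 1.15²] = 7.76 mA.

Triode; I_D = 7.76 mA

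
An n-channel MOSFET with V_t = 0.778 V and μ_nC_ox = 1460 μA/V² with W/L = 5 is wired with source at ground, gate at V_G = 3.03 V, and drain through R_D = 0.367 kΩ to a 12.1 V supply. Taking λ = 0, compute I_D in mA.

V_GS = V_G = 3.03 V, so V_ov = 3.03 − 0.778 = 2.25 V.
k_n = μ_nC_ox · (W/L) = 7.3 mA/V².
Assume saturation: I_D = ½ k_n V_ov² = 0.5 × 7.3 × 2.25² = 18.5 mA, giving V_DS = V_DD − I_D R_D = 12.1 − 18.5 × 0.367 = 5.31 V.
V_DS = 5.31 V ≥ V_ov = 2.25 V, confirming saturation.

I_D = 18.5 mA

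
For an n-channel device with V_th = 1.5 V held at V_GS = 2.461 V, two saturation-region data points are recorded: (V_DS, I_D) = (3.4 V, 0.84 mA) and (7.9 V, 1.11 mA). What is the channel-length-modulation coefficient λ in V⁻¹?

With V_GS fixed, I_D ∝ (1 + λ V_DS) in saturation, so I_D2/I_D1 = (1 + λ V_DS2)/(1 + λ V_DS1).
1.11/0.84 = 1.321 = (1 + 7.9 λ)/(1 + 3.4 λ).
Solving: λ (I_D1 V_DS2 − I_D2 V_DS1) = I_D2 − I_D1, so λ = (1.11 − 0.84) / (0.84 × 7.9 − 1.11 × 3.4) = 0.27 / 2.86 = 0.0943 V⁻¹.

λ = 0.0943 V⁻¹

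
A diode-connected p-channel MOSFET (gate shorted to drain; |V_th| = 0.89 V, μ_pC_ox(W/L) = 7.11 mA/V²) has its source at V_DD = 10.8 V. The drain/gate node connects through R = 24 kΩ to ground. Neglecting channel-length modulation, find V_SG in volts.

V_SG = 1.22 V

With gate tied to drain, V_SG = V_SD ≥ V_SG − |V_th|, so the device is in saturation.
KCL at the drain: ½ k_p (V_SG − |V_th|)² = (V_DD − V_SG)/R.
Let x = V_SG − 0.89. Then 85.3 x² + x − 9.91 = 0, giving x = 0.335 V (positive root), so V_SG = 1.22 V.
I_D = (V_DD − V_SG)/R = (10.8 − 1.22) / 24 = 0.399 mA.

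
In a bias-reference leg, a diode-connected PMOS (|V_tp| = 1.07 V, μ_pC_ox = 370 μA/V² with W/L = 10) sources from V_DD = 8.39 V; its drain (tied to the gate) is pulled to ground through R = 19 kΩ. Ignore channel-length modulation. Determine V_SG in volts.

V_SG = 1.51 V

With gate tied to drain, V_SG = V_SD ≥ V_SG − |V_tp|, so the device is in saturation.
k_p = μ_pC_ox · (W/L) = 3.7 mA/V².
KCL at the drain: ½ k_p (V_SG − |V_tp|)² = (V_DD − V_SG)/R.
Let x = V_SG − 1.07. Then 35.1 x² + x − 7.32 = 0, giving x = 0.442 V (positive root), so V_SG = 1.51 V.
I_D = (V_DD − V_SG)/R = (8.39 − 1.51) / 19 = 0.362 mA.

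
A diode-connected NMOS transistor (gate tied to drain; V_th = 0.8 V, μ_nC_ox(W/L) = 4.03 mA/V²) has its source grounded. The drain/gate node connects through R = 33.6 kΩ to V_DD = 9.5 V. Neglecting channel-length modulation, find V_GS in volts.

With gate tied to drain, V_GS = V_DS ≥ V_GS − V_th, so the device is in saturation.
KCL at the drain: ½ k_n (V_GS − V_th)² = (V_DD − V_GS)/R.
Let x = V_GS − 0.8. Then 67.7 x² + x − 8.7 = 0, giving x = 0.351 V (positive root), so V_GS = 1.15 V.
I_D = (V_DD − V_GS)/R = (9.5 − 1.15) / 33.6 = 0.248 mA.

V_GS = 1.15 V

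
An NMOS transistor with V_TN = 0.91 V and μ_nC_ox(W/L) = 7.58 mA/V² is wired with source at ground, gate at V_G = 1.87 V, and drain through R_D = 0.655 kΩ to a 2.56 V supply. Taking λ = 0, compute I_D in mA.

V_GS = V_G = 1.87 V, so V_ov = 1.87 − 0.91 = 0.96 V.
Assume saturation: I_D = ½ k_n V_ov² = 0.5 × 7.58 × 0.96² = 3.49 mA, giving V_DS = V_DD − I_D R_D = 2.56 − 3.49 × 0.655 = 0.272 V.
But 0.272 V < V_ov = 0.96 V, so the device is actually in triode.
In triode I_D = k_n[V_ov V_DS − ½ V_DS²] and I_D = (V_DD − V_DS)/R_D. Equating: 2.48 V_DS² − 5.766 V_DS + 2.56 = 0, giving V_DS = 0.598 V (the root below V_ov).
I_D = (2.56 − 0.598) / 0.655 = 3 mA.

I_D = 3.00 mA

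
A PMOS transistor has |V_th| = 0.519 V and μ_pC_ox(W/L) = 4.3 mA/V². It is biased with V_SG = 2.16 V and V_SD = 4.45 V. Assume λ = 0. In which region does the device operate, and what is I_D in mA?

Saturation; I_D = 5.79 mA

V_ov = V_SG − |V_th| = 2.16 − 0.519 = 1.64 V.
Since V_SD = 4.45 V ≥ V_ov = 1.64 V, the device is in saturation.
I_D = ½ k_p V_ov² = 0.5 × 4.3 × 1.64² = 5.79 mA.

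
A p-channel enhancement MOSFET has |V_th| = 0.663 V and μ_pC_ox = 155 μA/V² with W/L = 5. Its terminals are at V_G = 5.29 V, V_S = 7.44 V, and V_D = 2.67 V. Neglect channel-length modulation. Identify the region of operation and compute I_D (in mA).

V_SG = V_S − V_G = 7.44 − 5.29 = 2.15 V; V_SD = V_S − V_D = 7.44 − 2.67 = 4.77 V.
k_p = μ_pC_ox · (W/L) = 0.775 mA/V².
V_ov = V_SG − |V_th| = 2.15 − 0.663 = 1.49 V.
Since V_SD = 4.77 V ≥ V_ov = 1.49 V, the device is in saturation.
I_D = ½ k_p V_ov² = 0.5 × 0.775 × 1.49² = 0.857 mA.

Saturation; I_D = 0.857 mA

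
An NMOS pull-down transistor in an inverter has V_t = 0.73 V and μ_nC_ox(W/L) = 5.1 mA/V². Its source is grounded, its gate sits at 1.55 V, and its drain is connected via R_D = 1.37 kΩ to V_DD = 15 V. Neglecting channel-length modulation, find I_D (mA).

V_GS = V_G = 1.55 V, so V_ov = 1.55 − 0.73 = 0.82 V.
Assume saturation: I_D = ½ k_n V_ov² = 0.5 × 5.1 × 0.82² = 1.71 mA, giving V_DS = V_DD − I_D R_D = 15 − 1.71 × 1.37 = 12.7 V.
V_DS = 12.7 V ≥ V_ov = 0.82 V, confirming saturation.

I_D = 1.71 mA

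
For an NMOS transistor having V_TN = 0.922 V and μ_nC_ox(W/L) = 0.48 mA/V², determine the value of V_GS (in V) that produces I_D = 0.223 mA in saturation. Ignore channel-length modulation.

In saturation I_D = ½ k_n (V_GS − V_TN)², so V_GS − V_TN = √(2 I_D / k_n) = √(2 × 0.223 / 0.48) = 0.964 V.
V_GS = 0.922 + 0.964 = 1.89 V.

V_GS = 1.89 V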